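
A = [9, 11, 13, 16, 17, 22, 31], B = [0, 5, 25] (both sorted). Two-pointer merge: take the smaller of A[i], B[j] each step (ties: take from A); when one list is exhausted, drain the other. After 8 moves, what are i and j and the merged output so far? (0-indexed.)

i=6, j=2, merged so far=[0, 5, 9, 11, 13, 16, 17, 22]

[i=0,j=0] A[i]=9>B[j]=0 take 0 → j++
[i=0,j=1] A[i]=9>B[j]=5 take 5 → j++
[i=0,j=2] A[i]=9<=B[j]=25 take 9 → i++
[i=1,j=2] A[i]=11<=B[j]=25 take 11 → i++
[i=2,j=2] A[i]=13<=B[j]=25 take 13 → i++
[i=3,j=2] A[i]=16<=B[j]=25 take 16 → i++
[i=4,j=2] A[i]=17<=B[j]=25 take 17 → i++
[i=5,j=2] A[i]=22<=B[j]=25 take 22 → i++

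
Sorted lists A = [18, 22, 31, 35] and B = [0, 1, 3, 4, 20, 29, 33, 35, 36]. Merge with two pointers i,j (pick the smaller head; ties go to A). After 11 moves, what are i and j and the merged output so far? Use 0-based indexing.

i=4, j=7, merged so far=[0, 1, 3, 4, 18, 20, 22, 29, 31, 33, 35]

[i=0,j=0] A[i]=18>B[j]=0 take 0 → j++
[i=0,j=1] A[i]=18>B[j]=1 take 1 → j++
[i=0,j=2] A[i]=18>B[j]=3 take 3 → j++
[i=0,j=3] A[i]=18>B[j]=4 take 4 → j++
[i=0,j=4] A[i]=18<=B[j]=20 take 18 → i++
[i=1,j=4] A[i]=22>B[j]=20 take 20 → j++
[i=1,j=5] A[i]=22<=B[j]=29 take 22 → i++
[i=2,j=5] A[i]=31>B[j]=29 take 29 → j++
[i=2,j=6] A[i]=31<=B[j]=33 take 31 → i++
[i=3,j=6] A[i]=35>B[j]=33 take 33 → j++
[i=3,j=7] A[i]=35<=B[j]=35 take 35 → i++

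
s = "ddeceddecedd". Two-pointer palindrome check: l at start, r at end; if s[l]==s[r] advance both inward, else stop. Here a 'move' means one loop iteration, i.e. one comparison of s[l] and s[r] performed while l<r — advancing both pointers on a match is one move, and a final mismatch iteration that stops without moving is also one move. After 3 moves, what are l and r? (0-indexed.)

[0,11] 'd'=='d' → l++,r--
[1,10] 'd'=='d' → l++,r--
[2,9] 'e'=='e' → l++,r--

l=3, r=8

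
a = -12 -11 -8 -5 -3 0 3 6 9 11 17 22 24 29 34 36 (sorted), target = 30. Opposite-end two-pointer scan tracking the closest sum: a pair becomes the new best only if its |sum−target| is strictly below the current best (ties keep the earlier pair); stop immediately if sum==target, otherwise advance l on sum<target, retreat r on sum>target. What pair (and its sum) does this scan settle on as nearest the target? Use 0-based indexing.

pair (6, 24) with sum 30 (|Δ|=0)

l=0 r=15: -12+36=24 d=6 *, l++
l=1 r=15: -11+36=25 d=5 *, l++
l=2 r=15: -8+36=28 d=2 *, l++
l=3 r=15: -5+36=31 d=1 *, r--
l=3 r=14: -5+34=29 d=1, l++
l=4 r=14: -3+34=31 d=1, r--
l=4 r=13: -3+29=26 d=4, l++
l=5 r=13: 0+29=29 d=1, l++
l=6 r=13: 3+29=32 d=2, r--
l=6 r=12: 3+24=27 d=3, l++
l=7 r=12: 6+24=30 d=0 *, stop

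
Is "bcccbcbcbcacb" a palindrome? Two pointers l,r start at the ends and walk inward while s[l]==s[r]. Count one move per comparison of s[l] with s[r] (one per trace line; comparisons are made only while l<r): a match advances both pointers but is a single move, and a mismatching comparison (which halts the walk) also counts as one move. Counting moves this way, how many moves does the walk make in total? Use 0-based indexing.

3 moves

[0,12] 'b'=='b' → l++,r--
[1,11] 'c'=='c' → l++,r--
[2,10] 'c'!='a' → stop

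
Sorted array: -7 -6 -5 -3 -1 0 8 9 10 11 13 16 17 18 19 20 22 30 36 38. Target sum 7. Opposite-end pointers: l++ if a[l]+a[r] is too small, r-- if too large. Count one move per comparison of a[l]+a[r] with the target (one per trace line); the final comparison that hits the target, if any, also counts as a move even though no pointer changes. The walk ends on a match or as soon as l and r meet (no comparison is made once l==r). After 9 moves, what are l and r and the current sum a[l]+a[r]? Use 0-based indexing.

l=0, r=10, sum=6

[0,19] -7+38=31 >7 → r--
[0,18] -7+36=29 >7 → r--
[0,17] -7+30=23 >7 → r--
[0,16] -7+22=15 >7 → r--
[0,15] -7+20=13 >7 → r--
[0,14] -7+19=12 >7 → r--
[0,13] -7+18=11 >7 → r--
[0,12] -7+17=10 >7 → r--
[0,11] -7+16=9 >7 → r--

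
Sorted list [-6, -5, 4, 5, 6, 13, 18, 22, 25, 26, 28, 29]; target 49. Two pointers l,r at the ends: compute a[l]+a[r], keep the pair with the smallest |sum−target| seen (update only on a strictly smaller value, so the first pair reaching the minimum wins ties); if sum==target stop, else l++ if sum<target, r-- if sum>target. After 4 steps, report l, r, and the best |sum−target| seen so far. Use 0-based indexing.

l=4, r=11, best |Δ|=15

[0,11] -6+29=23 d=26 * → l++
[1,11] -5+29=24 d=25 * → l++
[2,11] 4+29=33 d=16 * → l++
[3,11] 5+29=34 d=15 * → l++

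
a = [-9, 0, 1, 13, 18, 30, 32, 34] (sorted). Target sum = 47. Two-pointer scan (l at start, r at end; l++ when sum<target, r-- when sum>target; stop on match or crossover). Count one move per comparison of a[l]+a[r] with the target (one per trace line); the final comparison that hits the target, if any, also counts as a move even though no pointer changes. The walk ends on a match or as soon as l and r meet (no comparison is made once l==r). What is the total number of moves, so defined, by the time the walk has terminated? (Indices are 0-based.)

l=0 r=7: -9+34=25 <47, l++
l=1 r=7: 0+34=34 <47, l++
l=2 r=7: 1+34=35 <47, l++
l=3 r=7: 13+34=47, found

4 moves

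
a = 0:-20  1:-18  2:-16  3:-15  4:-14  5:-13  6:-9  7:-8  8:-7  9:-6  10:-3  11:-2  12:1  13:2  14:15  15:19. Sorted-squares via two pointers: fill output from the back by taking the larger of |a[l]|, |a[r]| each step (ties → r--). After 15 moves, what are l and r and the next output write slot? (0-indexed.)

[0,15] |-20|>|19| out[15]=400 → l++
[1,15] |-18|<=|19| out[14]=361 → r--
[1,14] |-18|>|15| out[13]=324 → l++
[2,14] |-16|>|15| out[12]=256 → l++
[3,14] |-15|<=|15| out[11]=225 → r--
[3,13] |-15|>|2| out[10]=225 → l++
[4,13] |-14|>|2| out[9]=196 → l++
[5,13] |-13|>|2| out[8]=169 → l++
[6,13] |-9|>|2| out[7]=81 → l++
[7,13] |-8|>|2| out[6]=64 → l++
[8,13] |-7|>|2| out[5]=49 → l++
[9,13] |-6|>|2| out[4]=36 → l++
[10,13] |-3|>|2| out[3]=9 → l++
[11,13] |-2|<=|2| out[2]=4 → r--
[11,12] |-2|>|1| out[1]=4 → l++

l=12, r=12, next write slot=0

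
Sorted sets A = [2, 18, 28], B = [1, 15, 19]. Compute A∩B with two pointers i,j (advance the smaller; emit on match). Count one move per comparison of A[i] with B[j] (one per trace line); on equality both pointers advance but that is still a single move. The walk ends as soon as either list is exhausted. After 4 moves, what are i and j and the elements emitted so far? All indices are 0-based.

i=0 j=0: 2>1, j++
i=0 j=1: 2<15, i++
i=1 j=1: 18>15, j++
i=1 j=2: 18<19, i++

i=2, j=2, emitted=[]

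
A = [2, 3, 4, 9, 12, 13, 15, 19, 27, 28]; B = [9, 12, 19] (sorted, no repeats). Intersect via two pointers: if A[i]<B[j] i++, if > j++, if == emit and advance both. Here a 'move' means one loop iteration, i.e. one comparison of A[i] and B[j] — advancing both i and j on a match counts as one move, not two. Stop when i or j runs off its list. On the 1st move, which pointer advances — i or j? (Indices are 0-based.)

i

i=0 j=0: 2<9, i++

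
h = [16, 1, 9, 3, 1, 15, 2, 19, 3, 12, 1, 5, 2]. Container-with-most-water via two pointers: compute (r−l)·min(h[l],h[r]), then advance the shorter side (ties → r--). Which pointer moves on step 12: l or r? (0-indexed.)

l=0 r=12: min(16,2)*12=24 best=24 *, r--
l=0 r=11: min(16,5)*11=55 best=55 *, r--
l=0 r=10: min(16,1)*10=10 best=55, r--
l=0 r=9: min(16,12)*9=108 best=108 *, r--
l=0 r=8: min(16,3)*8=24 best=108, r--
l=0 r=7: min(16,19)*7=112 best=112 *, l++
l=1 r=7: min(1,19)*6=6 best=112, l++
l=2 r=7: min(9,19)*5=45 best=112, l++
l=3 r=7: min(3,19)*4=12 best=112, l++
l=4 r=7: min(1,19)*3=3 best=112, l++
l=5 r=7: min(15,19)*2=30 best=112, l++
l=6 r=7: min(2,19)*1=2 best=112, l++

l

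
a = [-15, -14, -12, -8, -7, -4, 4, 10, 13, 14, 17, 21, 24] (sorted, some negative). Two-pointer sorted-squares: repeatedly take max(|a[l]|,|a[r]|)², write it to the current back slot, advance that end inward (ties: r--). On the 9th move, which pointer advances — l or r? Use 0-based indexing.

r

[0,12] |-15|<=|24| out[12]=576 → r--
[0,11] |-15|<=|21| out[11]=441 → r--
[0,10] |-15|<=|17| out[10]=289 → r--
[0,9] |-15|>|14| out[9]=225 → l++
[1,9] |-14|<=|14| out[8]=196 → r--
[1,8] |-14|>|13| out[7]=196 → l++
[2,8] |-12|<=|13| out[6]=169 → r--
[2,7] |-12|>|10| out[5]=144 → l++
[3,7] |-8|<=|10| out[4]=100 → r--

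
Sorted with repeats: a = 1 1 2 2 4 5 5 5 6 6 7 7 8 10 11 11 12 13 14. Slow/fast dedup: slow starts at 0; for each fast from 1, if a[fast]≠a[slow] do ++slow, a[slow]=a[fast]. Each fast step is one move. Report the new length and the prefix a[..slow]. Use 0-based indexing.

slow=0 fast=1: a[fast]=1=a[slow] dup, fast++
slow=0 fast=2: a[fast]=2≠a[slow]=1 write a[1]=2, slow++,fast++
slow=1 fast=3: a[fast]=2=a[slow] dup, fast++
slow=1 fast=4: a[fast]=4≠a[slow]=2 write a[2]=4, slow++,fast++
slow=2 fast=5: a[fast]=5≠a[slow]=4 write a[3]=5, slow++,fast++
slow=3 fast=6: a[fast]=5=a[slow] dup, fast++
slow=3 fast=7: a[fast]=5=a[slow] dup, fast++
slow=3 fast=8: a[fast]=6≠a[slow]=5 write a[4]=6, slow++,fast++
slow=4 fast=9: a[fast]=6=a[slow] dup, fast++
slow=4 fast=10: a[fast]=7≠a[slow]=6 write a[5]=7, slow++,fast++
slow=5 fast=11: a[fast]=7=a[slow] dup, fast++
slow=5 fast=12: a[fast]=8≠a[slow]=7 write a[6]=8, slow++,fast++
slow=6 fast=13: a[fast]=10≠a[slow]=8 write a[7]=10, slow++,fast++
slow=7 fast=14: a[fast]=11≠a[slow]=10 write a[8]=11, slow++,fast++
slow=8 fast=15: a[fast]=11=a[slow] dup, fast++
slow=8 fast=16: a[fast]=12≠a[slow]=11 write a[9]=12, slow++,fast++
slow=9 fast=17: a[fast]=13≠a[slow]=12 write a[10]=13, slow++,fast++
slow=10 fast=18: a[fast]=14≠a[slow]=13 write a[11]=14, slow++,fast++

length 12; prefix = [1, 2, 4, 5, 6, 7, 8, 10, 11, 12, 13, 14]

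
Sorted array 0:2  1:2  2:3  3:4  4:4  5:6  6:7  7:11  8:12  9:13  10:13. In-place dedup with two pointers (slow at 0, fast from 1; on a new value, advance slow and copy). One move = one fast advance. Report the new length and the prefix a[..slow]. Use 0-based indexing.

slow=0 fast=1: a[fast]=2=a[slow] dup, fast++
slow=0 fast=2: a[fast]=3≠a[slow]=2 write a[1]=3, slow++,fast++
slow=1 fast=3: a[fast]=4≠a[slow]=3 write a[2]=4, slow++,fast++
slow=2 fast=4: a[fast]=4=a[slow] dup, fast++
slow=2 fast=5: a[fast]=6≠a[slow]=4 write a[3]=6, slow++,fast++
slow=3 fast=6: a[fast]=7≠a[slow]=6 write a[4]=7, slow++,fast++
slow=4 fast=7: a[fast]=11≠a[slow]=7 write a[5]=11, slow++,fast++
slow=5 fast=8: a[fast]=12≠a[slow]=11 write a[6]=12, slow++,fast++
slow=6 fast=9: a[fast]=13≠a[slow]=12 write a[7]=13, slow++,fast++
slow=7 fast=10: a[fast]=13=a[slow] dup, fast++

length 8; prefix = [2, 3, 4, 6, 7, 11, 12, 13]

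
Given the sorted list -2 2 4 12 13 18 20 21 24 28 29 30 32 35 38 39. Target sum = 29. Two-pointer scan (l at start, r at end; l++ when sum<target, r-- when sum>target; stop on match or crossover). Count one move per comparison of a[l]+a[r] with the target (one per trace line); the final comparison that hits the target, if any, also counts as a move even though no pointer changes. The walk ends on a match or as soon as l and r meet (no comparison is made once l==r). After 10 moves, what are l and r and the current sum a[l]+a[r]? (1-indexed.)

l=4, r=9, sum=36

[1,16] -2+39=37 >29 → r--
[1,15] -2+38=36 >29 → r--
[1,14] -2+35=33 >29 → r--
[1,13] -2+32=30 >29 → r--
[1,12] -2+30=28 <29 → l++
[2,12] 2+30=32 >29 → r--
[2,11] 2+29=31 >29 → r--
[2,10] 2+28=30 >29 → r--
[2,9] 2+24=26 <29 → l++
[3,9] 4+24=28 <29 → l++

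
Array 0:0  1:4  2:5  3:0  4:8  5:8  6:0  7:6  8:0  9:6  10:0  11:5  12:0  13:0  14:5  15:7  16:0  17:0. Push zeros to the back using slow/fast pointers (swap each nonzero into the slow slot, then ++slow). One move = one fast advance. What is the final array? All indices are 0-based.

slow=0 fast=0: a[fast]=0, fast++
slow=0 fast=1: a[fast]=4≠0 swap→a[0]=4, slow++,fast++
slow=1 fast=2: a[fast]=5≠0 swap→a[1]=5, slow++,fast++
slow=2 fast=3: a[fast]=0, fast++
slow=2 fast=4: a[fast]=8≠0 swap→a[2]=8, slow++,fast++
slow=3 fast=5: a[fast]=8≠0 swap→a[3]=8, slow++,fast++
slow=4 fast=6: a[fast]=0, fast++
slow=4 fast=7: a[fast]=6≠0 swap→a[4]=6, slow++,fast++
slow=5 fast=8: a[fast]=0, fast++
slow=5 fast=9: a[fast]=6≠0 swap→a[5]=6, slow++,fast++
slow=6 fast=10: a[fast]=0, fast++
slow=6 fast=11: a[fast]=5≠0 swap→a[6]=5, slow++,fast++
slow=7 fast=12: a[fast]=0, fast++
slow=7 fast=13: a[fast]=0, fast++
slow=7 fast=14: a[fast]=5≠0 swap→a[7]=5, slow++,fast++
slow=8 fast=15: a[fast]=7≠0 swap→a[8]=7, slow++,fast++
slow=9 fast=16: a[fast]=0, fast++
slow=9 fast=17: a[fast]=0, fast++

[4, 5, 8, 8, 6, 6, 5, 5, 7, 0, 0, 0, 0, 0, 0, 0, 0, 0]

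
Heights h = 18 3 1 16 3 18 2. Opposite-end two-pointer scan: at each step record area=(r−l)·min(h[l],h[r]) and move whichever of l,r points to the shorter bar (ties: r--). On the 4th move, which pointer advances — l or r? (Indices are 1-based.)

[1,7] min(18,2)*6=12 best=12 * → r--
[1,6] min(18,18)*5=90 best=90 * → r--
[1,5] min(18,3)*4=12 best=90 → r--
[1,4] min(18,16)*3=48 best=90 → r--

r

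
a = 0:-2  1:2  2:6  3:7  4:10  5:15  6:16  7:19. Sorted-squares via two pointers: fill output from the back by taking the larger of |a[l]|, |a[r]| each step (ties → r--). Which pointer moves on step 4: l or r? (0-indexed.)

r

[0,7] |-2|<=|19| out[7]=361 → r--
[0,6] |-2|<=|16| out[6]=256 → r--
[0,5] |-2|<=|15| out[5]=225 → r--
[0,4] |-2|<=|10| out[4]=100 → r--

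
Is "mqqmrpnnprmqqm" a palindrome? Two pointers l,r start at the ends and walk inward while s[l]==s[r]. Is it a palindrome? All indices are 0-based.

[0,13] 'm'=='m' → l++,r--
[1,12] 'q'=='q' → l++,r--
[2,11] 'q'=='q' → l++,r--
[3,10] 'm'=='m' → l++,r--
[4,9] 'r'=='r' → l++,r--
[5,8] 'p'=='p' → l++,r--
[6,7] 'n'=='n' → l++,r--

palindrome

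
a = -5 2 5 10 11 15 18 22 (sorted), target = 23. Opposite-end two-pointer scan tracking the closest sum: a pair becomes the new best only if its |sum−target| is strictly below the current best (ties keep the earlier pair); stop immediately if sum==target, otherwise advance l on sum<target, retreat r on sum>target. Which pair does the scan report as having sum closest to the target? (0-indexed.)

l=0 r=7: -5+22=17 d=6 *, l++
l=1 r=7: 2+22=24 d=1 *, r--
l=1 r=6: 2+18=20 d=3, l++
l=2 r=6: 5+18=23 d=0 *, stop

pair (5, 18) with sum 23 (|Δ|=0)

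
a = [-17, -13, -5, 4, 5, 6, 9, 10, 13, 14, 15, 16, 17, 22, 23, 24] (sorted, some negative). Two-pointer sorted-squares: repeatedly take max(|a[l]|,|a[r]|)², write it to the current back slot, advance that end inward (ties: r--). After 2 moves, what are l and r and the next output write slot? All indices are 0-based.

l=0 r=15: |-17|<=|24| out[15]=576, r--
l=0 r=14: |-17|<=|23| out[14]=529, r--

l=0, r=13, next write slot=13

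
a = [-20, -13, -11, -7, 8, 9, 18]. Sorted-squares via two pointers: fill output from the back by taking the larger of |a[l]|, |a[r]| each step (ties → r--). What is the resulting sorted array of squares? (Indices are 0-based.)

[49, 64, 81, 121, 169, 324, 400]

l=0 r=6: |-20|>|18| out[6]=400, l++
l=1 r=6: |-13|<=|18| out[5]=324, r--
l=1 r=5: |-13|>|9| out[4]=169, l++
l=2 r=5: |-11|>|9| out[3]=121, l++
l=3 r=5: |-7|<=|9| out[2]=81, r--
l=3 r=4: |-7|<=|8| out[1]=64, r--
l=3 r=3: |-7|<=|-7| out[0]=49, r--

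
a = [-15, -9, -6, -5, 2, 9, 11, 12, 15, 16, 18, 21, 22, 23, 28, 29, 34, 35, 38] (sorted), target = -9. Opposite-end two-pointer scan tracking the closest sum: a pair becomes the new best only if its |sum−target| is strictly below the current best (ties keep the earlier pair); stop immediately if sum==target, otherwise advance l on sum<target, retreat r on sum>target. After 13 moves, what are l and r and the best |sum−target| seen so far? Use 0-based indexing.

l=0, r=5, best |Δ|=5

l=0 r=18: -15+38=23 d=32 *, r--
l=0 r=17: -15+35=20 d=29 *, r--
l=0 r=16: -15+34=19 d=28 *, r--
l=0 r=15: -15+29=14 d=23 *, r--
l=0 r=14: -15+28=13 d=22 *, r--
l=0 r=13: -15+23=8 d=17 *, r--
l=0 r=12: -15+22=7 d=16 *, r--
l=0 r=11: -15+21=6 d=15 *, r--
l=0 r=10: -15+18=3 d=12 *, r--
l=0 r=9: -15+16=1 d=10 *, r--
l=0 r=8: -15+15=0 d=9 *, r--
l=0 r=7: -15+12=-3 d=6 *, r--
l=0 r=6: -15+11=-4 d=5 *, r--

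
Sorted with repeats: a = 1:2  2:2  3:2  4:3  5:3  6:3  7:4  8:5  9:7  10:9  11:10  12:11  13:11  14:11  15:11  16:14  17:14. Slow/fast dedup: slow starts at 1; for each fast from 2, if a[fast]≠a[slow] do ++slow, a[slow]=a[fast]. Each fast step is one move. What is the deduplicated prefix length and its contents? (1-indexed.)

length 9; prefix = [2, 3, 4, 5, 7, 9, 10, 11, 14]

(s=1,f=2) a[fast]=2=a[slow] dup → fast++
(s=1,f=3) a[fast]=2=a[slow] dup → fast++
(s=1,f=4) a[fast]=3≠a[slow]=2 write a[2]=3 → slow++,fast++
(s=2,f=5) a[fast]=3=a[slow] dup → fast++
(s=2,f=6) a[fast]=3=a[slow] dup → fast++
(s=2,f=7) a[fast]=4≠a[slow]=3 write a[3]=4 → slow++,fast++
(s=3,f=8) a[fast]=5≠a[slow]=4 write a[4]=5 → slow++,fast++
(s=4,f=9) a[fast]=7≠a[slow]=5 write a[5]=7 → slow++,fast++
(s=5,f=10) a[fast]=9≠a[slow]=7 write a[6]=9 → slow++,fast++
(s=6,f=11) a[fast]=10≠a[slow]=9 write a[7]=10 → slow++,fast++
(s=7,f=12) a[fast]=11≠a[slow]=10 write a[8]=11 → slow++,fast++
(s=8,f=13) a[fast]=11=a[slow] dup → fast++
(s=8,f=14) a[fast]=11=a[slow] dup → fast++
(s=8,f=15) a[fast]=11=a[slow] dup → fast++
(s=8,f=16) a[fast]=14≠a[slow]=11 write a[9]=14 → slow++,fast++
(s=9,f=17) a[fast]=14=a[slow] dup → fast++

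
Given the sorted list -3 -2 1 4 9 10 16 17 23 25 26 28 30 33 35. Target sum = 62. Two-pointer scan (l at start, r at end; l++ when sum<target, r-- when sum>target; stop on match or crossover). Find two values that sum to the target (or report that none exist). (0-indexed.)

no pair

[0,14] -3+35=32 <62 → l++
[1,14] -2+35=33 <62 → l++
[2,14] 1+35=36 <62 → l++
[3,14] 4+35=39 <62 → l++
[4,14] 9+35=44 <62 → l++
[5,14] 10+35=45 <62 → l++
[6,14] 16+35=51 <62 → l++
[7,14] 17+35=52 <62 → l++
[8,14] 23+35=58 <62 → l++
[9,14] 25+35=60 <62 → l++
[10,14] 26+35=61 <62 → l++
[11,14] 28+35=63 >62 → r--
[11,13] 28+33=61 <62 → l++
[12,13] 30+33=63 >62 → r--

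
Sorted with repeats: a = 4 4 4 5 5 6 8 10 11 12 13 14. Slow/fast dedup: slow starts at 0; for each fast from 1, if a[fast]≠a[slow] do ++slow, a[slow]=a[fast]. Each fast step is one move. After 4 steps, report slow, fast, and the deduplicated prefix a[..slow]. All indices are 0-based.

slow=0 fast=1: a[fast]=4=a[slow] dup, fast++
slow=0 fast=2: a[fast]=4=a[slow] dup, fast++
slow=0 fast=3: a[fast]=5≠a[slow]=4 write a[1]=5, slow++,fast++
slow=1 fast=4: a[fast]=5=a[slow] dup, fast++

slow=1, fast=5, prefix=[4, 5]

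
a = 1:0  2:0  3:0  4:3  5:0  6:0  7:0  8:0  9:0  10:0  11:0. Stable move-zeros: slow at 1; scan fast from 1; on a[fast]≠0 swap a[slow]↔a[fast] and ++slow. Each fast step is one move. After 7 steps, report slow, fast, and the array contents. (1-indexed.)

slow=2, fast=8, a=[3, 0, 0, 0, 0, 0, 0, 0, 0, 0, 0]

slow=1 fast=1: a[fast]=0, fast++
slow=1 fast=2: a[fast]=0, fast++
slow=1 fast=3: a[fast]=0, fast++
slow=1 fast=4: a[fast]=3≠0 swap→a[1]=3, slow++,fast++
slow=2 fast=5: a[fast]=0, fast++
slow=2 fast=6: a[fast]=0, fast++
slow=2 fast=7: a[fast]=0, fast++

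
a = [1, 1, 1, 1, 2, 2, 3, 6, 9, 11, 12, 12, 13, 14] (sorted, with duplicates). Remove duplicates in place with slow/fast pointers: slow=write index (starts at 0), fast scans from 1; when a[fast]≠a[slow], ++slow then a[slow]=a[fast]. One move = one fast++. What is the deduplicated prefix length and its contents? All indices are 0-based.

slow=0 fast=1: a[fast]=1=a[slow] dup, fast++
slow=0 fast=2: a[fast]=1=a[slow] dup, fast++
slow=0 fast=3: a[fast]=1=a[slow] dup, fast++
slow=0 fast=4: a[fast]=2≠a[slow]=1 write a[1]=2, slow++,fast++
slow=1 fast=5: a[fast]=2=a[slow] dup, fast++
slow=1 fast=6: a[fast]=3≠a[slow]=2 write a[2]=3, slow++,fast++
slow=2 fast=7: a[fast]=6≠a[slow]=3 write a[3]=6, slow++,fast++
slow=3 fast=8: a[fast]=9≠a[slow]=6 write a[4]=9, slow++,fast++
slow=4 fast=9: a[fast]=11≠a[slow]=9 write a[5]=11, slow++,fast++
slow=5 fast=10: a[fast]=12≠a[slow]=11 write a[6]=12, slow++,fast++
slow=6 fast=11: a[fast]=12=a[slow] dup, fast++
slow=6 fast=12: a[fast]=13≠a[slow]=12 write a[7]=13, slow++,fast++
slow=7 fast=13: a[fast]=14≠a[slow]=13 write a[8]=14, slow++,fast++

length 9; prefix = [1, 2, 3, 6, 9, 11, 12, 13, 14]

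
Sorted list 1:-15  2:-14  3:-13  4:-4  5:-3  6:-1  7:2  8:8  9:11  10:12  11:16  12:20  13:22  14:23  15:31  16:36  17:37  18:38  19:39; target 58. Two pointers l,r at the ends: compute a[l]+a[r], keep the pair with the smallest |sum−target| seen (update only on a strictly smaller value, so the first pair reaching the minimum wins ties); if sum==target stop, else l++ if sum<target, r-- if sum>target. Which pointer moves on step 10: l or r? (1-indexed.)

l

l=1 r=19: -15+39=24 d=34 *, l++
l=2 r=19: -14+39=25 d=33 *, l++
l=3 r=19: -13+39=26 d=32 *, l++
l=4 r=19: -4+39=35 d=23 *, l++
l=5 r=19: -3+39=36 d=22 *, l++
l=6 r=19: -1+39=38 d=20 *, l++
l=7 r=19: 2+39=41 d=17 *, l++
l=8 r=19: 8+39=47 d=11 *, l++
l=9 r=19: 11+39=50 d=8 *, l++
l=10 r=19: 12+39=51 d=7 *, l++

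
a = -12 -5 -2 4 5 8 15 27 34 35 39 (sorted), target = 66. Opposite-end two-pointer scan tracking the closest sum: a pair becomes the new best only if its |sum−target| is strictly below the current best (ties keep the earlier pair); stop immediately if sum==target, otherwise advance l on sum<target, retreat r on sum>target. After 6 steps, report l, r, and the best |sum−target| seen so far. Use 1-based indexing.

l=1 r=11: -12+39=27 d=39 *, l++
l=2 r=11: -5+39=34 d=32 *, l++
l=3 r=11: -2+39=37 d=29 *, l++
l=4 r=11: 4+39=43 d=23 *, l++
l=5 r=11: 5+39=44 d=22 *, l++
l=6 r=11: 8+39=47 d=19 *, l++

l=7, r=11, best |Δ|=19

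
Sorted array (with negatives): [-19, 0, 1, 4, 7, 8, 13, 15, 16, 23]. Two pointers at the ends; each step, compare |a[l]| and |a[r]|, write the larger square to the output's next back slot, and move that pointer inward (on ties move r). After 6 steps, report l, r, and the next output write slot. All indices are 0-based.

l=0 r=9: |-19|<=|23| out[9]=529, r--
l=0 r=8: |-19|>|16| out[8]=361, l++
l=1 r=8: |0|<=|16| out[7]=256, r--
l=1 r=7: |0|<=|15| out[6]=225, r--
l=1 r=6: |0|<=|13| out[5]=169, r--
l=1 r=5: |0|<=|8| out[4]=64, r--

l=1, r=4, next write slot=3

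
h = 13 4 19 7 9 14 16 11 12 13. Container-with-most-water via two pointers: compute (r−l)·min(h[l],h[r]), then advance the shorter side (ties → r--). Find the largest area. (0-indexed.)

l=0 r=9: min(13,13)*9=117 best=117 *, r--
l=0 r=8: min(13,12)*8=96 best=117, r--
l=0 r=7: min(13,11)*7=77 best=117, r--
l=0 r=6: min(13,16)*6=78 best=117, l++
l=1 r=6: min(4,16)*5=20 best=117, l++
l=2 r=6: min(19,16)*4=64 best=117, r--
l=2 r=5: min(19,14)*3=42 best=117, r--
l=2 r=4: min(19,9)*2=18 best=117, r--
l=2 r=3: min(19,7)*1=7 best=117, r--

max area = 117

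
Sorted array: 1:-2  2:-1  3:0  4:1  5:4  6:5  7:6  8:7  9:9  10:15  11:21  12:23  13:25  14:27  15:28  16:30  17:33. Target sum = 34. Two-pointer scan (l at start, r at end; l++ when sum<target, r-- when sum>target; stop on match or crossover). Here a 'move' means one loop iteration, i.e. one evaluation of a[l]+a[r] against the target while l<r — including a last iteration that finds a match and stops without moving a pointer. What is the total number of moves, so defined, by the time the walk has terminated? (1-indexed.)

4 moves

l=1 r=17: -2+33=31 <34, l++
l=2 r=17: -1+33=32 <34, l++
l=3 r=17: 0+33=33 <34, l++
l=4 r=17: 1+33=34, found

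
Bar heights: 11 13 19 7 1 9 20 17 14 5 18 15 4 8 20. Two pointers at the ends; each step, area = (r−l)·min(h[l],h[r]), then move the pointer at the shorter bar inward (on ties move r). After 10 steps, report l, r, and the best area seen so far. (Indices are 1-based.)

l=7, r=11, best area=228

[1,15] min(11,20)*14=154 best=154 * → l++
[2,15] min(13,20)*13=169 best=169 * → l++
[3,15] min(19,20)*12=228 best=228 * → l++
[4,15] min(7,20)*11=77 best=228 → l++
[5,15] min(1,20)*10=10 best=228 → l++
[6,15] min(9,20)*9=81 best=228 → l++
[7,15] min(20,20)*8=160 best=228 → r--
[7,14] min(20,8)*7=56 best=228 → r--
[7,13] min(20,4)*6=24 best=228 → r--
[7,12] min(20,15)*5=75 best=228 → r--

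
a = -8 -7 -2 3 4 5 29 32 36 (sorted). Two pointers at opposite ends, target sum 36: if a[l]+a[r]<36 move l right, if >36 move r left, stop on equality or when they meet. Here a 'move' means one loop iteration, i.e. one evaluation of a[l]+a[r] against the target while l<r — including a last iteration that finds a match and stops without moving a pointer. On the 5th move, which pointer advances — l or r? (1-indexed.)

l

l=1 r=9: -8+36=28 <36, l++
l=2 r=9: -7+36=29 <36, l++
l=3 r=9: -2+36=34 <36, l++
l=4 r=9: 3+36=39 >36, r--
l=4 r=8: 3+32=35 <36, l++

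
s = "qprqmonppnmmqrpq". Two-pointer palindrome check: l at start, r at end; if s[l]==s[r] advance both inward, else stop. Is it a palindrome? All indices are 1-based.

l=1 r=16: 'q'=='q', l++,r--
l=2 r=15: 'p'=='p', l++,r--
l=3 r=14: 'r'=='r', l++,r--
l=4 r=13: 'q'=='q', l++,r--
l=5 r=12: 'm'=='m', l++,r--
l=6 r=11: 'o'!='m', stop

not a palindrome (mismatch at 6,11)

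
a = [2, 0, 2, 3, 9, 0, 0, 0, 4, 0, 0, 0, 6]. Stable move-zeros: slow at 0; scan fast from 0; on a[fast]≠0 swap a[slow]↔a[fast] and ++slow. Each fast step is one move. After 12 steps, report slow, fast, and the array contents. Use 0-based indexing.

slow=0 fast=0: a[fast]=2≠0 swap→a[0]=2, slow++,fast++
slow=1 fast=1: a[fast]=0, fast++
slow=1 fast=2: a[fast]=2≠0 swap→a[1]=2, slow++,fast++
slow=2 fast=3: a[fast]=3≠0 swap→a[2]=3, slow++,fast++
slow=3 fast=4: a[fast]=9≠0 swap→a[3]=9, slow++,fast++
slow=4 fast=5: a[fast]=0, fast++
slow=4 fast=6: a[fast]=0, fast++
slow=4 fast=7: a[fast]=0, fast++
slow=4 fast=8: a[fast]=4≠0 swap→a[4]=4, slow++,fast++
slow=5 fast=9: a[fast]=0, fast++
slow=5 fast=10: a[fast]=0, fast++
slow=5 fast=11: a[fast]=0, fast++

slow=5, fast=12, a=[2, 2, 3, 9, 4, 0, 0, 0, 0, 0, 0, 0, 6]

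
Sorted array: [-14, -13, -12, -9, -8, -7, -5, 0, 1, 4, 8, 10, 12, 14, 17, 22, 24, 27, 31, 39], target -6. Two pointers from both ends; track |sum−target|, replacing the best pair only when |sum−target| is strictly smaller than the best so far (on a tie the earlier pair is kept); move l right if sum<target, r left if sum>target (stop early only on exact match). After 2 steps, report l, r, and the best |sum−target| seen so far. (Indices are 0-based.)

l=0 r=19: -14+39=25 d=31 *, r--
l=0 r=18: -14+31=17 d=23 *, r--

l=0, r=17, best |Δ|=23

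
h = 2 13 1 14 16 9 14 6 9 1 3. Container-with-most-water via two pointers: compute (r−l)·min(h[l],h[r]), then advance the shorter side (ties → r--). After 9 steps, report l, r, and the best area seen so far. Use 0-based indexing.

l=3, r=4, best area=65

l=0 r=10: min(2,3)*10=20 best=20 *, l++
l=1 r=10: min(13,3)*9=27 best=27 *, r--
l=1 r=9: min(13,1)*8=8 best=27, r--
l=1 r=8: min(13,9)*7=63 best=63 *, r--
l=1 r=7: min(13,6)*6=36 best=63, r--
l=1 r=6: min(13,14)*5=65 best=65 *, l++
l=2 r=6: min(1,14)*4=4 best=65, l++
l=3 r=6: min(14,14)*3=42 best=65, r--
l=3 r=5: min(14,9)*2=18 best=65, r--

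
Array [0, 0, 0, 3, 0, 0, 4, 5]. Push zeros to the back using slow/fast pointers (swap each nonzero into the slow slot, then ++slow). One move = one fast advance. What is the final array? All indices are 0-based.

(s=0,f=0) a[fast]=0 → fast++
(s=0,f=1) a[fast]=0 → fast++
(s=0,f=2) a[fast]=0 → fast++
(s=0,f=3) a[fast]=3≠0 swap→a[0]=3 → slow++,fast++
(s=1,f=4) a[fast]=0 → fast++
(s=1,f=5) a[fast]=0 → fast++
(s=1,f=6) a[fast]=4≠0 swap→a[1]=4 → slow++,fast++
(s=2,f=7) a[fast]=5≠0 swap→a[2]=5 → slow++,fast++

[3, 4, 5, 0, 0, 0, 0, 0]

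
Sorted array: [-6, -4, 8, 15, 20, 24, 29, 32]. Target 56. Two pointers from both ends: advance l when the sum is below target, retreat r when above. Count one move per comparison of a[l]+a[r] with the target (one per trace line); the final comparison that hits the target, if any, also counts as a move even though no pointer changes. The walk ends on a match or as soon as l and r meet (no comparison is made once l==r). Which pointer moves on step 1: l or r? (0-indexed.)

l

[0,7] -6+32=26 <56 → l++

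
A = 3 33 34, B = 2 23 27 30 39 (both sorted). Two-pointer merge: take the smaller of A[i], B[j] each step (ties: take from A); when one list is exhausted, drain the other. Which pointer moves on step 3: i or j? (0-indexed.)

j

i=0 j=0: A[i]=3>B[j]=2 take 2, j++
i=0 j=1: A[i]=3<=B[j]=23 take 3, i++
i=1 j=1: A[i]=33>B[j]=23 take 23, j++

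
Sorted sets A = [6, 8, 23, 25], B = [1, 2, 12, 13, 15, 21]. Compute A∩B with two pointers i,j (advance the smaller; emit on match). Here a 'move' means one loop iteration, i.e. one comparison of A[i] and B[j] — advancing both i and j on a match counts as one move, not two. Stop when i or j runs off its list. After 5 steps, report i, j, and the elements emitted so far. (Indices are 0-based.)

i=0 j=0: 6>1, j++
i=0 j=1: 6>2, j++
i=0 j=2: 6<12, i++
i=1 j=2: 8<12, i++
i=2 j=2: 23>12, j++

i=2, j=3, emitted=[]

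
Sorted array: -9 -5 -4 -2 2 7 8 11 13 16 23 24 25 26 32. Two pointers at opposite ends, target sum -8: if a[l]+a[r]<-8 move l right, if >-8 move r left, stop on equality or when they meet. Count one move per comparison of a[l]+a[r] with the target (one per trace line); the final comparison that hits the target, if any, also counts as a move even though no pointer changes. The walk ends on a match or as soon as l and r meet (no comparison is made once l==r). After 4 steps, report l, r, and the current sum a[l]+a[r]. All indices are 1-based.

l=1 r=15: -9+32=23 >-8, r--
l=1 r=14: -9+26=17 >-8, r--
l=1 r=13: -9+25=16 >-8, r--
l=1 r=12: -9+24=15 >-8, r--

l=1, r=11, sum=14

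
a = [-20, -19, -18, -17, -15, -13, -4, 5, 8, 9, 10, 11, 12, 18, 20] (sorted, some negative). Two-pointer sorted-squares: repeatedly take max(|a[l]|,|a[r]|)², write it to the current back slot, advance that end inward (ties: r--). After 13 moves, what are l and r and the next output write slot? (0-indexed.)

l=6, r=7, next write slot=1

l=0 r=14: |-20|<=|20| out[14]=400, r--
l=0 r=13: |-20|>|18| out[13]=400, l++
l=1 r=13: |-19|>|18| out[12]=361, l++
l=2 r=13: |-18|<=|18| out[11]=324, r--
l=2 r=12: |-18|>|12| out[10]=324, l++
l=3 r=12: |-17|>|12| out[9]=289, l++
l=4 r=12: |-15|>|12| out[8]=225, l++
l=5 r=12: |-13|>|12| out[7]=169, l++
l=6 r=12: |-4|<=|12| out[6]=144, r--
l=6 r=11: |-4|<=|11| out[5]=121, r--
l=6 r=10: |-4|<=|10| out[4]=100, r--
l=6 r=9: |-4|<=|9| out[3]=81, r--
l=6 r=8: |-4|<=|8| out[2]=64, r--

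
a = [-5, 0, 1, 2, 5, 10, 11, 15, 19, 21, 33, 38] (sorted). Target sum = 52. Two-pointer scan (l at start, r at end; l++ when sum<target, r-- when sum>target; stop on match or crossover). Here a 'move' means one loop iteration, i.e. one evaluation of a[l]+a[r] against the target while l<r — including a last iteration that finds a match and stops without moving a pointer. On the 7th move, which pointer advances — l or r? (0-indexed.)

l

l=0 r=11: -5+38=33 <52, l++
l=1 r=11: 0+38=38 <52, l++
l=2 r=11: 1+38=39 <52, l++
l=3 r=11: 2+38=40 <52, l++
l=4 r=11: 5+38=43 <52, l++
l=5 r=11: 10+38=48 <52, l++
l=6 r=11: 11+38=49 <52, l++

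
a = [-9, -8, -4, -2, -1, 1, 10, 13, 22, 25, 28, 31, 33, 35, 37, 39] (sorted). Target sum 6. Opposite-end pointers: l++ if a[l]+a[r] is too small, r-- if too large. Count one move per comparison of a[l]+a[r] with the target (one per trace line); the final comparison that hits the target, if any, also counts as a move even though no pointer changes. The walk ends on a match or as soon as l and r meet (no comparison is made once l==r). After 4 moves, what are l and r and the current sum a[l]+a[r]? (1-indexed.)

l=1 r=16: -9+39=30 >6, r--
l=1 r=15: -9+37=28 >6, r--
l=1 r=14: -9+35=26 >6, r--
l=1 r=13: -9+33=24 >6, r--

l=1, r=12, sum=22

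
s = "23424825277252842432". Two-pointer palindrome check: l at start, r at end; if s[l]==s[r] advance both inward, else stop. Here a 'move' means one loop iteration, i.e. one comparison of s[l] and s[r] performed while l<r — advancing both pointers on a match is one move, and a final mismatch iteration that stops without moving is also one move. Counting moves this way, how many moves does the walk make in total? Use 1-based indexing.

l=1 r=20: '2'=='2', l++,r--
l=2 r=19: '3'=='3', l++,r--
l=3 r=18: '4'=='4', l++,r--
l=4 r=17: '2'=='2', l++,r--
l=5 r=16: '4'=='4', l++,r--
l=6 r=15: '8'=='8', l++,r--
l=7 r=14: '2'=='2', l++,r--
l=8 r=13: '5'=='5', l++,r--
l=9 r=12: '2'=='2', l++,r--
l=10 r=11: '7'=='7', l++,r--

10 moves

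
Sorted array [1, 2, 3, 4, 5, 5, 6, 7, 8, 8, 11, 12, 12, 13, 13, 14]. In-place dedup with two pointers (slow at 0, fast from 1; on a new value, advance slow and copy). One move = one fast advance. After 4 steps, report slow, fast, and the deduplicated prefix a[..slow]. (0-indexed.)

slow=4, fast=5, prefix=[1, 2, 3, 4, 5]

slow=0 fast=1: a[fast]=2≠a[slow]=1 write a[1]=2, slow++,fast++
slow=1 fast=2: a[fast]=3≠a[slow]=2 write a[2]=3, slow++,fast++
slow=2 fast=3: a[fast]=4≠a[slow]=3 write a[3]=4, slow++,fast++
slow=3 fast=4: a[fast]=5≠a[slow]=4 write a[4]=5, slow++,fast++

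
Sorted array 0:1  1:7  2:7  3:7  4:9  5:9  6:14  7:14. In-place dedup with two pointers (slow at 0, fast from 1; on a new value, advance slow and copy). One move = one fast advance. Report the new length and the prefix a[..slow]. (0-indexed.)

slow=0 fast=1: a[fast]=7≠a[slow]=1 write a[1]=7, slow++,fast++
slow=1 fast=2: a[fast]=7=a[slow] dup, fast++
slow=1 fast=3: a[fast]=7=a[slow] dup, fast++
slow=1 fast=4: a[fast]=9≠a[slow]=7 write a[2]=9, slow++,fast++
slow=2 fast=5: a[fast]=9=a[slow] dup, fast++
slow=2 fast=6: a[fast]=14≠a[slow]=9 write a[3]=14, slow++,fast++
slow=3 fast=7: a[fast]=14=a[slow] dup, fast++

length 4; prefix = [1, 7, 9, 14]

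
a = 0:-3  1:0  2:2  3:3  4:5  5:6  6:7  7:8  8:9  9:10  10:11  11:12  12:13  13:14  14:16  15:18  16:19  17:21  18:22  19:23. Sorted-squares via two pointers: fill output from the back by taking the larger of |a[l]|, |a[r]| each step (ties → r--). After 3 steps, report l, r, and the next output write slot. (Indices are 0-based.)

l=0, r=16, next write slot=16

l=0 r=19: |-3|<=|23| out[19]=529, r--
l=0 r=18: |-3|<=|22| out[18]=484, r--
l=0 r=17: |-3|<=|21| out[17]=441, r--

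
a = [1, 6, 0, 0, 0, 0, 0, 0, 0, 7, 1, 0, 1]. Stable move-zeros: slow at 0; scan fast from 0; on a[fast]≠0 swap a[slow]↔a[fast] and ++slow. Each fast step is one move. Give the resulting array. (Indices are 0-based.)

slow=0 fast=0: a[fast]=1≠0 swap→a[0]=1, slow++,fast++
slow=1 fast=1: a[fast]=6≠0 swap→a[1]=6, slow++,fast++
slow=2 fast=2: a[fast]=0, fast++
slow=2 fast=3: a[fast]=0, fast++
slow=2 fast=4: a[fast]=0, fast++
slow=2 fast=5: a[fast]=0, fast++
slow=2 fast=6: a[fast]=0, fast++
slow=2 fast=7: a[fast]=0, fast++
slow=2 fast=8: a[fast]=0, fast++
slow=2 fast=9: a[fast]=7≠0 swap→a[2]=7, slow++,fast++
slow=3 fast=10: a[fast]=1≠0 swap→a[3]=1, slow++,fast++
slow=4 fast=11: a[fast]=0, fast++
slow=4 fast=12: a[fast]=1≠0 swap→a[4]=1, slow++,fast++

[1, 6, 7, 1, 1, 0, 0, 0, 0, 0, 0, 0, 0]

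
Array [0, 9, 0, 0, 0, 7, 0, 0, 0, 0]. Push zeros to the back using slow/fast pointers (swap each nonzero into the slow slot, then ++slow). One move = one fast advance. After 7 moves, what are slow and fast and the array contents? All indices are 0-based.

slow=2, fast=7, a=[9, 7, 0, 0, 0, 0, 0, 0, 0, 0]

(s=0,f=0) a[fast]=0 → fast++
(s=0,f=1) a[fast]=9≠0 swap→a[0]=9 → slow++,fast++
(s=1,f=2) a[fast]=0 → fast++
(s=1,f=3) a[fast]=0 → fast++
(s=1,f=4) a[fast]=0 → fast++
(s=1,f=5) a[fast]=7≠0 swap→a[1]=7 → slow++,fast++
(s=2,f=6) a[fast]=0 → fast++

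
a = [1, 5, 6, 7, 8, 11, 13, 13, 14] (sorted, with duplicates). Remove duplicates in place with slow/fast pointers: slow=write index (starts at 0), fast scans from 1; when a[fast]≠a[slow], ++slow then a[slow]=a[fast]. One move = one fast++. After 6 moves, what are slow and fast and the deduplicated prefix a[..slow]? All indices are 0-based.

(s=0,f=1) a[fast]=5≠a[slow]=1 write a[1]=5 → slow++,fast++
(s=1,f=2) a[fast]=6≠a[slow]=5 write a[2]=6 → slow++,fast++
(s=2,f=3) a[fast]=7≠a[slow]=6 write a[3]=7 → slow++,fast++
(s=3,f=4) a[fast]=8≠a[slow]=7 write a[4]=8 → slow++,fast++
(s=4,f=5) a[fast]=11≠a[slow]=8 write a[5]=11 → slow++,fast++
(s=5,f=6) a[fast]=13≠a[slow]=11 write a[6]=13 → slow++,fast++

slow=6, fast=7, prefix=[1, 5, 6, 7, 8, 11, 13]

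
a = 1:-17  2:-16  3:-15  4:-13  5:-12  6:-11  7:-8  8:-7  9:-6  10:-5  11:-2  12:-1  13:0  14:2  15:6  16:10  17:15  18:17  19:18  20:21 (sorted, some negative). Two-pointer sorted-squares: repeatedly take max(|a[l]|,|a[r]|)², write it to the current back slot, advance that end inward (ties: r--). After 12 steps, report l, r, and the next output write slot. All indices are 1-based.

l=8, r=15, next write slot=8

l=1 r=20: |-17|<=|21| out[20]=441, r--
l=1 r=19: |-17|<=|18| out[19]=324, r--
l=1 r=18: |-17|<=|17| out[18]=289, r--
l=1 r=17: |-17|>|15| out[17]=289, l++
l=2 r=17: |-16|>|15| out[16]=256, l++
l=3 r=17: |-15|<=|15| out[15]=225, r--
l=3 r=16: |-15|>|10| out[14]=225, l++
l=4 r=16: |-13|>|10| out[13]=169, l++
l=5 r=16: |-12|>|10| out[12]=144, l++
l=6 r=16: |-11|>|10| out[11]=121, l++
l=7 r=16: |-8|<=|10| out[10]=100, r--
l=7 r=15: |-8|>|6| out[9]=64, l++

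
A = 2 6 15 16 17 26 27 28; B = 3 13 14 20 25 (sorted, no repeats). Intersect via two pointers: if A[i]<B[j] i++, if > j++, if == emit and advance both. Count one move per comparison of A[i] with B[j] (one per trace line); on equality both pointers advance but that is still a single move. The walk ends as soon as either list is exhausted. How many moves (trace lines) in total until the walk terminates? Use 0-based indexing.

[i=0,j=0] 2<3 → i++
[i=1,j=0] 6>3 → j++
[i=1,j=1] 6<13 → i++
[i=2,j=1] 15>13 → j++
[i=2,j=2] 15>14 → j++
[i=2,j=3] 15<20 → i++
[i=3,j=3] 16<20 → i++
[i=4,j=3] 17<20 → i++
[i=5,j=3] 26>20 → j++
[i=5,j=4] 26>25 → j++

10 moves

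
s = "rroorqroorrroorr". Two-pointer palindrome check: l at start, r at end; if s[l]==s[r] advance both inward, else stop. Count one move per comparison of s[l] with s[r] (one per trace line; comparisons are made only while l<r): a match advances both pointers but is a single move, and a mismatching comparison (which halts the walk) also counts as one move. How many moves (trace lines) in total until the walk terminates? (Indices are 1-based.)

[1,16] 'r'=='r' → l++,r--
[2,15] 'r'=='r' → l++,r--
[3,14] 'o'=='o' → l++,r--
[4,13] 'o'=='o' → l++,r--
[5,12] 'r'=='r' → l++,r--
[6,11] 'q'!='r' → stop

6 moves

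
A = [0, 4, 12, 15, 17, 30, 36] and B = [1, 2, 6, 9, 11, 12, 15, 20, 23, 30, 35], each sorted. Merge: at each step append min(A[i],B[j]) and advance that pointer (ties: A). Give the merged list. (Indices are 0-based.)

[0, 1, 2, 4, 6, 9, 11, 12, 12, 15, 15, 17, 20, 23, 30, 30, 35, 36]

[i=0,j=0] A[i]=0<=B[j]=1 take 0 → i++
[i=1,j=0] A[i]=4>B[j]=1 take 1 → j++
[i=1,j=1] A[i]=4>B[j]=2 take 2 → j++
[i=1,j=2] A[i]=4<=B[j]=6 take 4 → i++
[i=2,j=2] A[i]=12>B[j]=6 take 6 → j++
[i=2,j=3] A[i]=12>B[j]=9 take 9 → j++
[i=2,j=4] A[i]=12>B[j]=11 take 11 → j++
[i=2,j=5] A[i]=12<=B[j]=12 take 12 → i++
[i=3,j=5] A[i]=15>B[j]=12 take 12 → j++
[i=3,j=6] A[i]=15<=B[j]=15 take 15 → i++
[i=4,j=6] A[i]=17>B[j]=15 take 15 → j++
[i=4,j=7] A[i]=17<=B[j]=20 take 17 → i++
[i=5,j=7] A[i]=30>B[j]=20 take 20 → j++
[i=5,j=8] A[i]=30>B[j]=23 take 23 → j++
[i=5,j=9] A[i]=30<=B[j]=30 take 30 → i++
[i=6,j=9] A[i]=36>B[j]=30 take 30 → j++
[i=6,j=10] A[i]=36>B[j]=35 take 35 → j++
[i=6,j=11] B done, take A[i]=36 → i++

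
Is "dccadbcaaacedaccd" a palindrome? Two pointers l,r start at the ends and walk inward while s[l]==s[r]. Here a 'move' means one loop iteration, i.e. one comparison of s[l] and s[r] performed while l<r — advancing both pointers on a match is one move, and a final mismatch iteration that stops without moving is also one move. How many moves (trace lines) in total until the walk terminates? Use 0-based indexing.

6 moves

l=0 r=16: 'd'=='d', l++,r--
l=1 r=15: 'c'=='c', l++,r--
l=2 r=14: 'c'=='c', l++,r--
l=3 r=13: 'a'=='a', l++,r--
l=4 r=12: 'd'=='d', l++,r--
l=5 r=11: 'b'!='e', stop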